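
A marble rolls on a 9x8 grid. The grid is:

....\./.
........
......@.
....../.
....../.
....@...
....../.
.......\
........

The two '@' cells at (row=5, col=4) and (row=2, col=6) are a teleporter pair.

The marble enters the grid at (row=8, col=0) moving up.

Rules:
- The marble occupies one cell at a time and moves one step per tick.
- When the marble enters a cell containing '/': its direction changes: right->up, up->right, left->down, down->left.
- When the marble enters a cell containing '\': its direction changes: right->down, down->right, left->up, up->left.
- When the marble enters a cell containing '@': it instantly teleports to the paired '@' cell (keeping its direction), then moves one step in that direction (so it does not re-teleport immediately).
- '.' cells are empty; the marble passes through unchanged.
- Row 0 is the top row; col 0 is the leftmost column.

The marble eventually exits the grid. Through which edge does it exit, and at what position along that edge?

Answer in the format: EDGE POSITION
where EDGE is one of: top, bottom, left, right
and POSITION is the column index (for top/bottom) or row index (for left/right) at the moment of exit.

Step 1: enter (8,0), '.' pass, move up to (7,0)
Step 2: enter (7,0), '.' pass, move up to (6,0)
Step 3: enter (6,0), '.' pass, move up to (5,0)
Step 4: enter (5,0), '.' pass, move up to (4,0)
Step 5: enter (4,0), '.' pass, move up to (3,0)
Step 6: enter (3,0), '.' pass, move up to (2,0)
Step 7: enter (2,0), '.' pass, move up to (1,0)
Step 8: enter (1,0), '.' pass, move up to (0,0)
Step 9: enter (0,0), '.' pass, move up to (-1,0)
Step 10: at (-1,0) — EXIT via top edge, pos 0

Answer: top 0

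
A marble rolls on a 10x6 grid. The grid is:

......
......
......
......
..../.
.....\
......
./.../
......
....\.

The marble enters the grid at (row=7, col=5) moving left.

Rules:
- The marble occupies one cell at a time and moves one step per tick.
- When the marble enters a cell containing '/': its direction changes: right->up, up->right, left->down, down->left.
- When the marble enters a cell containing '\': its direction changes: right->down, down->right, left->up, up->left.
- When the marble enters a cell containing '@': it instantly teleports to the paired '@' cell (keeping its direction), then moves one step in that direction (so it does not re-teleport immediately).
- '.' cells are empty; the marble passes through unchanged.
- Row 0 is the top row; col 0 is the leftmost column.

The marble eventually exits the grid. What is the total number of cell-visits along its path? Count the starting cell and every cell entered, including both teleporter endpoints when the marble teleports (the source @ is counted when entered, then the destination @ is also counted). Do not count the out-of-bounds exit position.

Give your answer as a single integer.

Answer: 3

Derivation:
Step 1: enter (7,5), '/' deflects left->down, move down to (8,5)
Step 2: enter (8,5), '.' pass, move down to (9,5)
Step 3: enter (9,5), '.' pass, move down to (10,5)
Step 4: at (10,5) — EXIT via bottom edge, pos 5
Path length (cell visits): 3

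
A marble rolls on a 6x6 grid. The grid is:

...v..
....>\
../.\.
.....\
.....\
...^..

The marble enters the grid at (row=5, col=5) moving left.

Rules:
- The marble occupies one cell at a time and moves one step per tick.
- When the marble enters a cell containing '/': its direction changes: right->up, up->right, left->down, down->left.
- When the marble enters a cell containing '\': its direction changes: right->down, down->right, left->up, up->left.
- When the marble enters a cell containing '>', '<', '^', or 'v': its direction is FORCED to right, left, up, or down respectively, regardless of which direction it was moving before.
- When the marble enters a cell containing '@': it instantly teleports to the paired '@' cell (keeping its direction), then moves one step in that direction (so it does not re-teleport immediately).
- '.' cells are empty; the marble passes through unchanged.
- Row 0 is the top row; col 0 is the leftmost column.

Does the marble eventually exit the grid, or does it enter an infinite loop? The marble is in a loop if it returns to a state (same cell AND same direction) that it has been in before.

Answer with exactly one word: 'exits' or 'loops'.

Answer: loops

Derivation:
Step 1: enter (5,5), '.' pass, move left to (5,4)
Step 2: enter (5,4), '.' pass, move left to (5,3)
Step 3: enter (5,3), '^' forces left->up, move up to (4,3)
Step 4: enter (4,3), '.' pass, move up to (3,3)
Step 5: enter (3,3), '.' pass, move up to (2,3)
Step 6: enter (2,3), '.' pass, move up to (1,3)
Step 7: enter (1,3), '.' pass, move up to (0,3)
Step 8: enter (0,3), 'v' forces up->down, move down to (1,3)
Step 9: enter (1,3), '.' pass, move down to (2,3)
Step 10: enter (2,3), '.' pass, move down to (3,3)
Step 11: enter (3,3), '.' pass, move down to (4,3)
Step 12: enter (4,3), '.' pass, move down to (5,3)
Step 13: enter (5,3), '^' forces down->up, move up to (4,3)
Step 14: at (4,3) dir=up — LOOP DETECTED (seen before)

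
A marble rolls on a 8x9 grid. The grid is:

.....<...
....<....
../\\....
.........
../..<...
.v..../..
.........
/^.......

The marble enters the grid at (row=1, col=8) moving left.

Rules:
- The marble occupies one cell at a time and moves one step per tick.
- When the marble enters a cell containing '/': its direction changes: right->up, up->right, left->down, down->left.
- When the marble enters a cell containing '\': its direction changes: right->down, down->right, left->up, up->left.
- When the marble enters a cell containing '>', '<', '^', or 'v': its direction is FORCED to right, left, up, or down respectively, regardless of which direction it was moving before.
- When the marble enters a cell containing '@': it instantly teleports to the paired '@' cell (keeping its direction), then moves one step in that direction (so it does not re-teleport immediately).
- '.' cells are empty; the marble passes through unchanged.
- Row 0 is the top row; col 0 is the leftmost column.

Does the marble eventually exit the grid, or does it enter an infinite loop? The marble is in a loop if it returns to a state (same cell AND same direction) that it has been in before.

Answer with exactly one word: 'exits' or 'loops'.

Step 1: enter (1,8), '.' pass, move left to (1,7)
Step 2: enter (1,7), '.' pass, move left to (1,6)
Step 3: enter (1,6), '.' pass, move left to (1,5)
Step 4: enter (1,5), '.' pass, move left to (1,4)
Step 5: enter (1,4), '<' forces left->left, move left to (1,3)
Step 6: enter (1,3), '.' pass, move left to (1,2)
Step 7: enter (1,2), '.' pass, move left to (1,1)
Step 8: enter (1,1), '.' pass, move left to (1,0)
Step 9: enter (1,0), '.' pass, move left to (1,-1)
Step 10: at (1,-1) — EXIT via left edge, pos 1

Answer: exits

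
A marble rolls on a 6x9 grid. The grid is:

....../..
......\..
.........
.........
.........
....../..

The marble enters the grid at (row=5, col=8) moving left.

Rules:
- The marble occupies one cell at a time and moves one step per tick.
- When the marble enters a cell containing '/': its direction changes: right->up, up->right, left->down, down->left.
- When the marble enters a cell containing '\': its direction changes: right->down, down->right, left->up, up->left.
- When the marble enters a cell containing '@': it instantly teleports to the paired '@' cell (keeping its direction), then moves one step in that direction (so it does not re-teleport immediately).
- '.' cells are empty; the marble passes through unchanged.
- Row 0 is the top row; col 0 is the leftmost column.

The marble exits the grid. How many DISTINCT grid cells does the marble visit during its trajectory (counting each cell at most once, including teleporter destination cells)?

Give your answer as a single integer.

Answer: 3

Derivation:
Step 1: enter (5,8), '.' pass, move left to (5,7)
Step 2: enter (5,7), '.' pass, move left to (5,6)
Step 3: enter (5,6), '/' deflects left->down, move down to (6,6)
Step 4: at (6,6) — EXIT via bottom edge, pos 6
Distinct cells visited: 3 (path length 3)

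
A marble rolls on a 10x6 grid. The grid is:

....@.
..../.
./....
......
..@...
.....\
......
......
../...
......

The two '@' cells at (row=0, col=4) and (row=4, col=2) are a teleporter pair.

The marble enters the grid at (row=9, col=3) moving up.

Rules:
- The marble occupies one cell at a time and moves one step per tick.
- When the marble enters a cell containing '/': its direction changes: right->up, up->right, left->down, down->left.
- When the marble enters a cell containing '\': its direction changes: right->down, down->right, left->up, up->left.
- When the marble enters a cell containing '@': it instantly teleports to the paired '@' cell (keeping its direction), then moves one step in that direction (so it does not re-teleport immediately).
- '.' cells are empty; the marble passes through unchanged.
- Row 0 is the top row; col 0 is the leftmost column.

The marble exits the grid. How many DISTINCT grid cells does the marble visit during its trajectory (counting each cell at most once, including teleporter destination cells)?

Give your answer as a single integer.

Answer: 10

Derivation:
Step 1: enter (9,3), '.' pass, move up to (8,3)
Step 2: enter (8,3), '.' pass, move up to (7,3)
Step 3: enter (7,3), '.' pass, move up to (6,3)
Step 4: enter (6,3), '.' pass, move up to (5,3)
Step 5: enter (5,3), '.' pass, move up to (4,3)
Step 6: enter (4,3), '.' pass, move up to (3,3)
Step 7: enter (3,3), '.' pass, move up to (2,3)
Step 8: enter (2,3), '.' pass, move up to (1,3)
Step 9: enter (1,3), '.' pass, move up to (0,3)
Step 10: enter (0,3), '.' pass, move up to (-1,3)
Step 11: at (-1,3) — EXIT via top edge, pos 3
Distinct cells visited: 10 (path length 10)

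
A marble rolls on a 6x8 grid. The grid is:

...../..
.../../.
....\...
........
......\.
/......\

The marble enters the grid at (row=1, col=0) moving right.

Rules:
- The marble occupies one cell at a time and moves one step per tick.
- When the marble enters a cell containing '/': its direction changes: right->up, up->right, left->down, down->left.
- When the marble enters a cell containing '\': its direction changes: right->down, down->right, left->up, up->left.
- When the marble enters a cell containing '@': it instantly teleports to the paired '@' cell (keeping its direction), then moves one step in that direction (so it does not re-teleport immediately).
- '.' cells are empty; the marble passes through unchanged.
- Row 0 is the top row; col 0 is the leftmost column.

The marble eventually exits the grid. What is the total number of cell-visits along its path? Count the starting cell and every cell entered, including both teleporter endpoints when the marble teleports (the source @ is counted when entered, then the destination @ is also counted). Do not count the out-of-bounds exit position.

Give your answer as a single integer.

Step 1: enter (1,0), '.' pass, move right to (1,1)
Step 2: enter (1,1), '.' pass, move right to (1,2)
Step 3: enter (1,2), '.' pass, move right to (1,3)
Step 4: enter (1,3), '/' deflects right->up, move up to (0,3)
Step 5: enter (0,3), '.' pass, move up to (-1,3)
Step 6: at (-1,3) — EXIT via top edge, pos 3
Path length (cell visits): 5

Answer: 5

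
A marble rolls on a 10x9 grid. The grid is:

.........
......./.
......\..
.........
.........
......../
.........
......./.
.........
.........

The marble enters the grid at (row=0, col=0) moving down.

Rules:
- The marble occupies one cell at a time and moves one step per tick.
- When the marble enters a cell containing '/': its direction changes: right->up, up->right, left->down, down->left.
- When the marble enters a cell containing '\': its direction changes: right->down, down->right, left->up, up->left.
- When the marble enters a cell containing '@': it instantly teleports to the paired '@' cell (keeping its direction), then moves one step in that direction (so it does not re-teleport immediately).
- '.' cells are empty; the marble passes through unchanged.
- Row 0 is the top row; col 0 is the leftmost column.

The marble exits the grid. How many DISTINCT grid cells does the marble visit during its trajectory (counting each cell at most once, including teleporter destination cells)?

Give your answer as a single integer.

Answer: 10

Derivation:
Step 1: enter (0,0), '.' pass, move down to (1,0)
Step 2: enter (1,0), '.' pass, move down to (2,0)
Step 3: enter (2,0), '.' pass, move down to (3,0)
Step 4: enter (3,0), '.' pass, move down to (4,0)
Step 5: enter (4,0), '.' pass, move down to (5,0)
Step 6: enter (5,0), '.' pass, move down to (6,0)
Step 7: enter (6,0), '.' pass, move down to (7,0)
Step 8: enter (7,0), '.' pass, move down to (8,0)
Step 9: enter (8,0), '.' pass, move down to (9,0)
Step 10: enter (9,0), '.' pass, move down to (10,0)
Step 11: at (10,0) — EXIT via bottom edge, pos 0
Distinct cells visited: 10 (path length 10)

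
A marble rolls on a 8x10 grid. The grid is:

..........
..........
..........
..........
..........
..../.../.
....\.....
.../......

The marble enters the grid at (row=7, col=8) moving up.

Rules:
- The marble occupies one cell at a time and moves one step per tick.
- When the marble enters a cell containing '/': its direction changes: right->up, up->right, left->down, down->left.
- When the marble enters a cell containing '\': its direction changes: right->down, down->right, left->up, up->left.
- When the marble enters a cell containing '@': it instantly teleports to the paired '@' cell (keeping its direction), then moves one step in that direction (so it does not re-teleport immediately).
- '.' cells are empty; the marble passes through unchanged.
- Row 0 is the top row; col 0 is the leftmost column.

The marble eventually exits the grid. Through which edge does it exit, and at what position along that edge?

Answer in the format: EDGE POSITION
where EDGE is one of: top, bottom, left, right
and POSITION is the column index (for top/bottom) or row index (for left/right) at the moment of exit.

Answer: right 5

Derivation:
Step 1: enter (7,8), '.' pass, move up to (6,8)
Step 2: enter (6,8), '.' pass, move up to (5,8)
Step 3: enter (5,8), '/' deflects up->right, move right to (5,9)
Step 4: enter (5,9), '.' pass, move right to (5,10)
Step 5: at (5,10) — EXIT via right edge, pos 5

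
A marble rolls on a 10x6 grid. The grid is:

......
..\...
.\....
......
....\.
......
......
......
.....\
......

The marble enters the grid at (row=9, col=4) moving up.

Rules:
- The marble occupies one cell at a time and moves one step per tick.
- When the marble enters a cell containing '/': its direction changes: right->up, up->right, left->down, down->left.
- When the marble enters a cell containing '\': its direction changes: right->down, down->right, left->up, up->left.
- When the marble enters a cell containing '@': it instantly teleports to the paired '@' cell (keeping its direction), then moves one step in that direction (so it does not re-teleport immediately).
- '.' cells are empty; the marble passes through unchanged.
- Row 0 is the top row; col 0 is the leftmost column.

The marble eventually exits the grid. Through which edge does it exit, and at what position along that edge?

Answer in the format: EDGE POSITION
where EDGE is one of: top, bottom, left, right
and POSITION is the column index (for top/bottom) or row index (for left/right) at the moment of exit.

Step 1: enter (9,4), '.' pass, move up to (8,4)
Step 2: enter (8,4), '.' pass, move up to (7,4)
Step 3: enter (7,4), '.' pass, move up to (6,4)
Step 4: enter (6,4), '.' pass, move up to (5,4)
Step 5: enter (5,4), '.' pass, move up to (4,4)
Step 6: enter (4,4), '\' deflects up->left, move left to (4,3)
Step 7: enter (4,3), '.' pass, move left to (4,2)
Step 8: enter (4,2), '.' pass, move left to (4,1)
Step 9: enter (4,1), '.' pass, move left to (4,0)
Step 10: enter (4,0), '.' pass, move left to (4,-1)
Step 11: at (4,-1) — EXIT via left edge, pos 4

Answer: left 4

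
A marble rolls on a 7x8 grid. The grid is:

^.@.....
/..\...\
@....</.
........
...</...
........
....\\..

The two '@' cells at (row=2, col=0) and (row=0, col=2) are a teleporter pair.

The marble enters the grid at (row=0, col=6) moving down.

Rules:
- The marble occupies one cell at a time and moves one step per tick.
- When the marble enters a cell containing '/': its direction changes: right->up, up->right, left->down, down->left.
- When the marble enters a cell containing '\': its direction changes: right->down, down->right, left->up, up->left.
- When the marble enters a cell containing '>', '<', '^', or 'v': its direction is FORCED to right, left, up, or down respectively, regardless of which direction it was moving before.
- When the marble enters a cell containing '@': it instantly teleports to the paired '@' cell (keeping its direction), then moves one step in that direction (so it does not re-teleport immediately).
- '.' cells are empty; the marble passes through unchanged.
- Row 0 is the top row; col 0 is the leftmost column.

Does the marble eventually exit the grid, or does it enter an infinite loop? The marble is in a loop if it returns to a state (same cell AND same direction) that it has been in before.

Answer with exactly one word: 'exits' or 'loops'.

Answer: exits

Derivation:
Step 1: enter (0,6), '.' pass, move down to (1,6)
Step 2: enter (1,6), '.' pass, move down to (2,6)
Step 3: enter (2,6), '/' deflects down->left, move left to (2,5)
Step 4: enter (2,5), '<' forces left->left, move left to (2,4)
Step 5: enter (2,4), '.' pass, move left to (2,3)
Step 6: enter (2,3), '.' pass, move left to (2,2)
Step 7: enter (2,2), '.' pass, move left to (2,1)
Step 8: enter (2,1), '.' pass, move left to (2,0)
Step 9: enter (2,0), '@' teleport (2,0)->(0,2), also enter (0,2), move left to (0,1)
Step 10: enter (0,1), '.' pass, move left to (0,0)
Step 11: enter (0,0), '^' forces left->up, move up to (-1,0)
Step 12: at (-1,0) — EXIT via top edge, pos 0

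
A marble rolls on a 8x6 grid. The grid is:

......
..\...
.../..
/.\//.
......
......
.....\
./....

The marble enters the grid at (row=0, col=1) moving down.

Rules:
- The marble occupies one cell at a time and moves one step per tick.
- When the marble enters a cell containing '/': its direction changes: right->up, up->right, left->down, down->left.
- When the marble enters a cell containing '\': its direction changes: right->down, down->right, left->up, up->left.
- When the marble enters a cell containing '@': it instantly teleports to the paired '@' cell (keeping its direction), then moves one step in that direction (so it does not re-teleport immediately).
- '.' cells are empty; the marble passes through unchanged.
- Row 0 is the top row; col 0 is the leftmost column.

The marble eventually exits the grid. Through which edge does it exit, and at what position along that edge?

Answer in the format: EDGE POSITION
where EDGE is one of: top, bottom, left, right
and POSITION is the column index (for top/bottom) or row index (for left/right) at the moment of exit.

Step 1: enter (0,1), '.' pass, move down to (1,1)
Step 2: enter (1,1), '.' pass, move down to (2,1)
Step 3: enter (2,1), '.' pass, move down to (3,1)
Step 4: enter (3,1), '.' pass, move down to (4,1)
Step 5: enter (4,1), '.' pass, move down to (5,1)
Step 6: enter (5,1), '.' pass, move down to (6,1)
Step 7: enter (6,1), '.' pass, move down to (7,1)
Step 8: enter (7,1), '/' deflects down->left, move left to (7,0)
Step 9: enter (7,0), '.' pass, move left to (7,-1)
Step 10: at (7,-1) — EXIT via left edge, pos 7

Answer: left 7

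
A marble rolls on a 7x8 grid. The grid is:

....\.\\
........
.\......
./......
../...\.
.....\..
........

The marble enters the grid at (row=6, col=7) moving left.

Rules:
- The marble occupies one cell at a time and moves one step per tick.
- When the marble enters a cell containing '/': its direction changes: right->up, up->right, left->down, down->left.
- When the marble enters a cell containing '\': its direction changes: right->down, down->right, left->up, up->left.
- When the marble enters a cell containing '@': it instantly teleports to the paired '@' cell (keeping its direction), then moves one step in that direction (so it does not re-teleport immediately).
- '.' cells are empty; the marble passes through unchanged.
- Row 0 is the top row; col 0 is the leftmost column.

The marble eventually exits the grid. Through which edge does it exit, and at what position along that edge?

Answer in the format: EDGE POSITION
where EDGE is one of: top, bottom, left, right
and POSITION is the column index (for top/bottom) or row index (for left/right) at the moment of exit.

Step 1: enter (6,7), '.' pass, move left to (6,6)
Step 2: enter (6,6), '.' pass, move left to (6,5)
Step 3: enter (6,5), '.' pass, move left to (6,4)
Step 4: enter (6,4), '.' pass, move left to (6,3)
Step 5: enter (6,3), '.' pass, move left to (6,2)
Step 6: enter (6,2), '.' pass, move left to (6,1)
Step 7: enter (6,1), '.' pass, move left to (6,0)
Step 8: enter (6,0), '.' pass, move left to (6,-1)
Step 9: at (6,-1) — EXIT via left edge, pos 6

Answer: left 6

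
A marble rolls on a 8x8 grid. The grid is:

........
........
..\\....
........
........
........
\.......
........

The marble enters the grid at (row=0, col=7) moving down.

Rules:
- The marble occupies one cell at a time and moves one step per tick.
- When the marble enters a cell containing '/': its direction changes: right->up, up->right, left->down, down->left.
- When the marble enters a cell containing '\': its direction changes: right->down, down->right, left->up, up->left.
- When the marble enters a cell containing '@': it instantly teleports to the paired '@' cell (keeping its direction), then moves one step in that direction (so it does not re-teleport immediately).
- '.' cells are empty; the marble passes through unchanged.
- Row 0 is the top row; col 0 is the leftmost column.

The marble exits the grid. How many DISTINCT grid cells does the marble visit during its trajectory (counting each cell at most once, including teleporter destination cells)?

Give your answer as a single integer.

Step 1: enter (0,7), '.' pass, move down to (1,7)
Step 2: enter (1,7), '.' pass, move down to (2,7)
Step 3: enter (2,7), '.' pass, move down to (3,7)
Step 4: enter (3,7), '.' pass, move down to (4,7)
Step 5: enter (4,7), '.' pass, move down to (5,7)
Step 6: enter (5,7), '.' pass, move down to (6,7)
Step 7: enter (6,7), '.' pass, move down to (7,7)
Step 8: enter (7,7), '.' pass, move down to (8,7)
Step 9: at (8,7) — EXIT via bottom edge, pos 7
Distinct cells visited: 8 (path length 8)

Answer: 8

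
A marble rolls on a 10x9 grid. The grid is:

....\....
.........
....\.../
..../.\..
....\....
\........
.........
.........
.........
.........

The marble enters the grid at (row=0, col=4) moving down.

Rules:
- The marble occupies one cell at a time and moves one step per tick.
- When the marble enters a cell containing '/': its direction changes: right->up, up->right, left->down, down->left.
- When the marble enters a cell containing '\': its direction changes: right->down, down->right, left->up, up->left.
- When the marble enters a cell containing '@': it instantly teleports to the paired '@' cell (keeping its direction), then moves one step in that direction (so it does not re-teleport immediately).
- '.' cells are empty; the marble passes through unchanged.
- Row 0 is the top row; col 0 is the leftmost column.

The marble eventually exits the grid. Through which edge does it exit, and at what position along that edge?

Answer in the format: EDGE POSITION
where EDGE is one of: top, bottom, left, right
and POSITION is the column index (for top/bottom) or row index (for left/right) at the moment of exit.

Step 1: enter (0,4), '\' deflects down->right, move right to (0,5)
Step 2: enter (0,5), '.' pass, move right to (0,6)
Step 3: enter (0,6), '.' pass, move right to (0,7)
Step 4: enter (0,7), '.' pass, move right to (0,8)
Step 5: enter (0,8), '.' pass, move right to (0,9)
Step 6: at (0,9) — EXIT via right edge, pos 0

Answer: right 0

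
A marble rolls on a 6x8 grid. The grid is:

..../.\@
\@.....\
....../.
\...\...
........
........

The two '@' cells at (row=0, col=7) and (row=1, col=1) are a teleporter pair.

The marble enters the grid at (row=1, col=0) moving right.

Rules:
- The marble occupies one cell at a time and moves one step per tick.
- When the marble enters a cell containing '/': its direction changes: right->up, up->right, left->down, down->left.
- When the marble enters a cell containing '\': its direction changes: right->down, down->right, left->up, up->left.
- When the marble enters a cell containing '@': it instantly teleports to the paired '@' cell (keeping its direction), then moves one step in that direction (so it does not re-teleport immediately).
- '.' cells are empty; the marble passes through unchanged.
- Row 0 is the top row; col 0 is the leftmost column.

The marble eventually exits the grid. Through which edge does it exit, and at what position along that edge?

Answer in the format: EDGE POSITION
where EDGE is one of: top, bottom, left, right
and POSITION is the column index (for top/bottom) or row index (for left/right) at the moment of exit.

Answer: bottom 4

Derivation:
Step 1: enter (1,0), '\' deflects right->down, move down to (2,0)
Step 2: enter (2,0), '.' pass, move down to (3,0)
Step 3: enter (3,0), '\' deflects down->right, move right to (3,1)
Step 4: enter (3,1), '.' pass, move right to (3,2)
Step 5: enter (3,2), '.' pass, move right to (3,3)
Step 6: enter (3,3), '.' pass, move right to (3,4)
Step 7: enter (3,4), '\' deflects right->down, move down to (4,4)
Step 8: enter (4,4), '.' pass, move down to (5,4)
Step 9: enter (5,4), '.' pass, move down to (6,4)
Step 10: at (6,4) — EXIT via bottom edge, pos 4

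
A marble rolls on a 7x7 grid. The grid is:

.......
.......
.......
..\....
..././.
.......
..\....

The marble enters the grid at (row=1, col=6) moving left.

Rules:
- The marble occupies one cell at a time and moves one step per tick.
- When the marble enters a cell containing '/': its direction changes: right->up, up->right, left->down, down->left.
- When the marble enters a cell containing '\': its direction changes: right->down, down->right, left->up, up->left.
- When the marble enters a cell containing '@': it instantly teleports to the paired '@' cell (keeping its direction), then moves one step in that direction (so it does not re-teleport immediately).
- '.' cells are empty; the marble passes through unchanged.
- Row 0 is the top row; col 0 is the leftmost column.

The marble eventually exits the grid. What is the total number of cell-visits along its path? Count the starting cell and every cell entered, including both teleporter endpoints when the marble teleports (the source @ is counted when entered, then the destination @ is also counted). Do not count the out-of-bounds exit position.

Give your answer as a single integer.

Answer: 7

Derivation:
Step 1: enter (1,6), '.' pass, move left to (1,5)
Step 2: enter (1,5), '.' pass, move left to (1,4)
Step 3: enter (1,4), '.' pass, move left to (1,3)
Step 4: enter (1,3), '.' pass, move left to (1,2)
Step 5: enter (1,2), '.' pass, move left to (1,1)
Step 6: enter (1,1), '.' pass, move left to (1,0)
Step 7: enter (1,0), '.' pass, move left to (1,-1)
Step 8: at (1,-1) — EXIT via left edge, pos 1
Path length (cell visits): 7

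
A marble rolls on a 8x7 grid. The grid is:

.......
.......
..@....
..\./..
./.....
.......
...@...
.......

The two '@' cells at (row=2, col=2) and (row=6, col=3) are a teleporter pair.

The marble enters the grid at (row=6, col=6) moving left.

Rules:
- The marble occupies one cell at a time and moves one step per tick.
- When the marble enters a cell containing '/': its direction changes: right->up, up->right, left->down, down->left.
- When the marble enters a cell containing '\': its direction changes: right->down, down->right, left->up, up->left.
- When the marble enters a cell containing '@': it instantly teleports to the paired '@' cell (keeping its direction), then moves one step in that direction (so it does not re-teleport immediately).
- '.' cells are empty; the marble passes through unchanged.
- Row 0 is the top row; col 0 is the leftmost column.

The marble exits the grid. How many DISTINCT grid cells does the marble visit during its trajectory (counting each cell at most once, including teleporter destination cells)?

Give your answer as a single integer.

Step 1: enter (6,6), '.' pass, move left to (6,5)
Step 2: enter (6,5), '.' pass, move left to (6,4)
Step 3: enter (6,4), '.' pass, move left to (6,3)
Step 4: enter (6,3), '@' teleport (6,3)->(2,2), also enter (2,2), move left to (2,1)
Step 5: enter (2,1), '.' pass, move left to (2,0)
Step 6: enter (2,0), '.' pass, move left to (2,-1)
Step 7: at (2,-1) — EXIT via left edge, pos 2
Distinct cells visited: 7 (path length 7)

Answer: 7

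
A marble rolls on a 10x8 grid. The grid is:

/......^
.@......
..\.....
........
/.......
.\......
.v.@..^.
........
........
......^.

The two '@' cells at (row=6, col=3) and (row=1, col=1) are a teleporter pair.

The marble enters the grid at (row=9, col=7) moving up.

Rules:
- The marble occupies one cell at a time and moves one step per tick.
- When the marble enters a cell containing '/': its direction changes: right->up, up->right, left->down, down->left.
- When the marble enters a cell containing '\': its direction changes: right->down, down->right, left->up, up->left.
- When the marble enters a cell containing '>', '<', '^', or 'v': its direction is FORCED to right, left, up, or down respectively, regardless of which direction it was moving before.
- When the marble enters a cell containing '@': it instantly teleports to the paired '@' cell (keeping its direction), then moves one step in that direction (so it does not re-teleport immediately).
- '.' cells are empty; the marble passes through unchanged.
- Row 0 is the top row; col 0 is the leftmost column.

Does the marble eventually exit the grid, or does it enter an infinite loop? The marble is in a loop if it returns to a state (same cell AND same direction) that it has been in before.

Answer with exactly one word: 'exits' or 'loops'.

Step 1: enter (9,7), '.' pass, move up to (8,7)
Step 2: enter (8,7), '.' pass, move up to (7,7)
Step 3: enter (7,7), '.' pass, move up to (6,7)
Step 4: enter (6,7), '.' pass, move up to (5,7)
Step 5: enter (5,7), '.' pass, move up to (4,7)
Step 6: enter (4,7), '.' pass, move up to (3,7)
Step 7: enter (3,7), '.' pass, move up to (2,7)
Step 8: enter (2,7), '.' pass, move up to (1,7)
Step 9: enter (1,7), '.' pass, move up to (0,7)
Step 10: enter (0,7), '^' forces up->up, move up to (-1,7)
Step 11: at (-1,7) — EXIT via top edge, pos 7

Answer: exits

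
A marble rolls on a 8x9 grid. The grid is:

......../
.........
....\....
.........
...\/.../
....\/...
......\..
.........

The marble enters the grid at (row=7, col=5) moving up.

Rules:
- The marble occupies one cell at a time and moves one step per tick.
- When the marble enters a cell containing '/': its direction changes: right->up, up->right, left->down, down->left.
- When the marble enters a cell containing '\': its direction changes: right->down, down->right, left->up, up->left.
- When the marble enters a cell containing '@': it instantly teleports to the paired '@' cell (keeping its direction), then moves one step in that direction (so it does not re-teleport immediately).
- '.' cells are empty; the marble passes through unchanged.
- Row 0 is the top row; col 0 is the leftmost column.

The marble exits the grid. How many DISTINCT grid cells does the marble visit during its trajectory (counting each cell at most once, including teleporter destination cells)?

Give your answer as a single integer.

Answer: 6

Derivation:
Step 1: enter (7,5), '.' pass, move up to (6,5)
Step 2: enter (6,5), '.' pass, move up to (5,5)
Step 3: enter (5,5), '/' deflects up->right, move right to (5,6)
Step 4: enter (5,6), '.' pass, move right to (5,7)
Step 5: enter (5,7), '.' pass, move right to (5,8)
Step 6: enter (5,8), '.' pass, move right to (5,9)
Step 7: at (5,9) — EXIT via right edge, pos 5
Distinct cells visited: 6 (path length 6)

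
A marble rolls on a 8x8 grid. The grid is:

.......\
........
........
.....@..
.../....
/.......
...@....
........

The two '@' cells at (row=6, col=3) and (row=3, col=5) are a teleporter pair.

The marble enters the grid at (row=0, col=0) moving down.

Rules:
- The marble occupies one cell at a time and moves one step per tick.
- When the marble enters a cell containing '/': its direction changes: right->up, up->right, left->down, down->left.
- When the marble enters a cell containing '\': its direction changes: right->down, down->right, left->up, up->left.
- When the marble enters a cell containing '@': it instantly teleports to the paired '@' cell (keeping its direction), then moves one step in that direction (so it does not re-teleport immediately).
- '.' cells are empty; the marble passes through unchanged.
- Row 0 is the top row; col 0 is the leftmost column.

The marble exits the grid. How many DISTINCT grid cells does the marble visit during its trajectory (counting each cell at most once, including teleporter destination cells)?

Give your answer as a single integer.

Answer: 6

Derivation:
Step 1: enter (0,0), '.' pass, move down to (1,0)
Step 2: enter (1,0), '.' pass, move down to (2,0)
Step 3: enter (2,0), '.' pass, move down to (3,0)
Step 4: enter (3,0), '.' pass, move down to (4,0)
Step 5: enter (4,0), '.' pass, move down to (5,0)
Step 6: enter (5,0), '/' deflects down->left, move left to (5,-1)
Step 7: at (5,-1) — EXIT via left edge, pos 5
Distinct cells visited: 6 (path length 6)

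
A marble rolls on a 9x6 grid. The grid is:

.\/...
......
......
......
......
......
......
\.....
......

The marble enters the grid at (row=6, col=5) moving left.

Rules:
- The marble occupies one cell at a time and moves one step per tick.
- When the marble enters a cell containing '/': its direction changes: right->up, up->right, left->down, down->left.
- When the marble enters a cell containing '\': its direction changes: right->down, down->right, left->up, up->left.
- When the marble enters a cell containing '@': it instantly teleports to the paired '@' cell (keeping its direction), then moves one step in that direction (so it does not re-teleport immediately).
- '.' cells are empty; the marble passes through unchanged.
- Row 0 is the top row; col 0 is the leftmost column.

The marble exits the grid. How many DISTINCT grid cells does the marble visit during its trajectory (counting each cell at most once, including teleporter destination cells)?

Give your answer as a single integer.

Answer: 6

Derivation:
Step 1: enter (6,5), '.' pass, move left to (6,4)
Step 2: enter (6,4), '.' pass, move left to (6,3)
Step 3: enter (6,3), '.' pass, move left to (6,2)
Step 4: enter (6,2), '.' pass, move left to (6,1)
Step 5: enter (6,1), '.' pass, move left to (6,0)
Step 6: enter (6,0), '.' pass, move left to (6,-1)
Step 7: at (6,-1) — EXIT via left edge, pos 6
Distinct cells visited: 6 (path length 6)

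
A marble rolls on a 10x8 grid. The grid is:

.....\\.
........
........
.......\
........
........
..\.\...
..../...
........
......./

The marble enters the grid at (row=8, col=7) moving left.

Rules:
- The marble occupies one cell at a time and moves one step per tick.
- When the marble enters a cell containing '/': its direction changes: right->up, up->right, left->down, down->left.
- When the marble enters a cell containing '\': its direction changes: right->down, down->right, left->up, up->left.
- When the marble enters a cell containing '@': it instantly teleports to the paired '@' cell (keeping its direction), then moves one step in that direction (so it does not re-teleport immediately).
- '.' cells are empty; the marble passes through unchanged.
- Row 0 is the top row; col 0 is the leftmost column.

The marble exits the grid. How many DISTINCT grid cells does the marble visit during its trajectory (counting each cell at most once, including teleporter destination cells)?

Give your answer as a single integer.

Step 1: enter (8,7), '.' pass, move left to (8,6)
Step 2: enter (8,6), '.' pass, move left to (8,5)
Step 3: enter (8,5), '.' pass, move left to (8,4)
Step 4: enter (8,4), '.' pass, move left to (8,3)
Step 5: enter (8,3), '.' pass, move left to (8,2)
Step 6: enter (8,2), '.' pass, move left to (8,1)
Step 7: enter (8,1), '.' pass, move left to (8,0)
Step 8: enter (8,0), '.' pass, move left to (8,-1)
Step 9: at (8,-1) — EXIT via left edge, pos 8
Distinct cells visited: 8 (path length 8)

Answer: 8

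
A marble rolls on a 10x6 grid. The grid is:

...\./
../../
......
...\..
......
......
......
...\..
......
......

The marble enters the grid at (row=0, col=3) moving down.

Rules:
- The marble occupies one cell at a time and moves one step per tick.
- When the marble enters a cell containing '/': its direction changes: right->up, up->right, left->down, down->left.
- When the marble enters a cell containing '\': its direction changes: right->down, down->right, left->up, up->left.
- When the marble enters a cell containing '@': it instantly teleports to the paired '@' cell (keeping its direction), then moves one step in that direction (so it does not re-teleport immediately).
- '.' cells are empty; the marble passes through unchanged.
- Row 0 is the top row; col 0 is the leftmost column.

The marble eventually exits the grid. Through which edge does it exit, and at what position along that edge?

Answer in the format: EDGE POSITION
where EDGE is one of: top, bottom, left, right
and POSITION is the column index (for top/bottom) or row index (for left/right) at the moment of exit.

Answer: top 5

Derivation:
Step 1: enter (0,3), '\' deflects down->right, move right to (0,4)
Step 2: enter (0,4), '.' pass, move right to (0,5)
Step 3: enter (0,5), '/' deflects right->up, move up to (-1,5)
Step 4: at (-1,5) — EXIT via top edge, pos 5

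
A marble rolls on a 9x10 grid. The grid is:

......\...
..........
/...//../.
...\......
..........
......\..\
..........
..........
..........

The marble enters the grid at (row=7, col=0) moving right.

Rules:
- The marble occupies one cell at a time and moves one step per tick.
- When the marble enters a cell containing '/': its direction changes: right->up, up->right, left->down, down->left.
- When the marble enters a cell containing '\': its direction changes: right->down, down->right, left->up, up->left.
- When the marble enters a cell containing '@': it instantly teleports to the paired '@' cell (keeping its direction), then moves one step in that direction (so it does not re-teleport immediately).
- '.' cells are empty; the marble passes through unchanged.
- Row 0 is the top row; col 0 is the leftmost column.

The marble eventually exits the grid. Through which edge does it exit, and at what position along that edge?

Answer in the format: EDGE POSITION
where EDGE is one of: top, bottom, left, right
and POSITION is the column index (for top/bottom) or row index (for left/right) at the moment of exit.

Answer: right 7

Derivation:
Step 1: enter (7,0), '.' pass, move right to (7,1)
Step 2: enter (7,1), '.' pass, move right to (7,2)
Step 3: enter (7,2), '.' pass, move right to (7,3)
Step 4: enter (7,3), '.' pass, move right to (7,4)
Step 5: enter (7,4), '.' pass, move right to (7,5)
Step 6: enter (7,5), '.' pass, move right to (7,6)
Step 7: enter (7,6), '.' pass, move right to (7,7)
Step 8: enter (7,7), '.' pass, move right to (7,8)
Step 9: enter (7,8), '.' pass, move right to (7,9)
Step 10: enter (7,9), '.' pass, move right to (7,10)
Step 11: at (7,10) — EXIT via right edge, pos 7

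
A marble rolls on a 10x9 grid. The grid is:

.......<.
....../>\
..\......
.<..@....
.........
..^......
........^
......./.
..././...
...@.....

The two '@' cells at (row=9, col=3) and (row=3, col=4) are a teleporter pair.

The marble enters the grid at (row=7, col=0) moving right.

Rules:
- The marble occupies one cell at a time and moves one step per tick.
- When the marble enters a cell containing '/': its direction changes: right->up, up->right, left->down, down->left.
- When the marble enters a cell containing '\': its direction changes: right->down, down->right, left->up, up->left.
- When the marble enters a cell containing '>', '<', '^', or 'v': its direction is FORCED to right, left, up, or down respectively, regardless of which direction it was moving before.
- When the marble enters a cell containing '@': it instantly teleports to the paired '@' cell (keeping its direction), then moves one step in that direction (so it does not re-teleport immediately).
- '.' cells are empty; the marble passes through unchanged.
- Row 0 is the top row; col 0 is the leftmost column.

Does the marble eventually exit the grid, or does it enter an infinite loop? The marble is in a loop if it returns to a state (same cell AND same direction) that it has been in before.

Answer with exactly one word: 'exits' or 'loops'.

Step 1: enter (7,0), '.' pass, move right to (7,1)
Step 2: enter (7,1), '.' pass, move right to (7,2)
Step 3: enter (7,2), '.' pass, move right to (7,3)
Step 4: enter (7,3), '.' pass, move right to (7,4)
Step 5: enter (7,4), '.' pass, move right to (7,5)
Step 6: enter (7,5), '.' pass, move right to (7,6)
Step 7: enter (7,6), '.' pass, move right to (7,7)
Step 8: enter (7,7), '/' deflects right->up, move up to (6,7)
Step 9: enter (6,7), '.' pass, move up to (5,7)
Step 10: enter (5,7), '.' pass, move up to (4,7)
Step 11: enter (4,7), '.' pass, move up to (3,7)
Step 12: enter (3,7), '.' pass, move up to (2,7)
Step 13: enter (2,7), '.' pass, move up to (1,7)
Step 14: enter (1,7), '>' forces up->right, move right to (1,8)
Step 15: enter (1,8), '\' deflects right->down, move down to (2,8)
Step 16: enter (2,8), '.' pass, move down to (3,8)
Step 17: enter (3,8), '.' pass, move down to (4,8)
Step 18: enter (4,8), '.' pass, move down to (5,8)
Step 19: enter (5,8), '.' pass, move down to (6,8)
Step 20: enter (6,8), '^' forces down->up, move up to (5,8)
Step 21: enter (5,8), '.' pass, move up to (4,8)
Step 22: enter (4,8), '.' pass, move up to (3,8)
Step 23: enter (3,8), '.' pass, move up to (2,8)
Step 24: enter (2,8), '.' pass, move up to (1,8)
Step 25: enter (1,8), '\' deflects up->left, move left to (1,7)
Step 26: enter (1,7), '>' forces left->right, move right to (1,8)
Step 27: at (1,8) dir=right — LOOP DETECTED (seen before)

Answer: loops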